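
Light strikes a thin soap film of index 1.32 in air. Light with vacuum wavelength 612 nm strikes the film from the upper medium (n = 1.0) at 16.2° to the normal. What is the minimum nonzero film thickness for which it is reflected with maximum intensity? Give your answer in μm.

0.119 μm

Ray reflecting at the top interface goes from n = 1.0 toward n = 1.32: a half-wave phase shift.
Bottom surface (1.32 → 1.0): reflection off a lower-index medium gives no phase shift.
Exactly one π shift → a net half-wave offset.
For bright reflection here: 2 n t cos θ_r = (m + ½) λ.
Snell's law: 1.0 sin 16.2° = 1.32 sin θ_r → sin θ_r = 0.211, cos θ_r = 0.977.
Minimum at m = 0: t = λ / (4 n cos θ_r) = 612 / (4 × 1.32 × 0.977) = 119 nm.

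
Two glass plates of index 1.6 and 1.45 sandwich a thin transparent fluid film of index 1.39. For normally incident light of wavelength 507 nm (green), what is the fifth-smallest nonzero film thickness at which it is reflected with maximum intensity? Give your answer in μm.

0.821 μm

Ray reflecting at the top interface goes from n = 1.6 toward n = 1.39: no phase shift.
Ray reflecting at the bottom interface goes from n = 1.39 toward n = 1.45: a half-wave phase shift.
Exactly one π shift → a net half-wave offset.
For bright reflection here: 2 n t = (m + ½) λ.
The fifth-smallest nonzero thickness corresponds to m = 4: t = (m + ½) λ / (2 n) = 4.50 × 507 / (2 × 1.39) = 821 nm.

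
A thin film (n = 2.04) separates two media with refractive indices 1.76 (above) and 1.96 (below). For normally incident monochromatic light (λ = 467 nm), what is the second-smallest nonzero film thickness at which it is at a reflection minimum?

229 nm

At the upper boundary (n = 1.76 to n = 2.04) the reflected ray undergoes a half-wave phase shift.
Bottom surface (2.04 → 1.96): reflection off a lower-index medium gives no phase shift.
Exactly one π shift → a net half-wave offset.
For minimum reflection here: 2 n t = m λ.
The second-smallest nonzero thickness corresponds to m = 2: t = m λ / (2 n) = 2.00 × 467 / (2 × 2.04) = 229 nm.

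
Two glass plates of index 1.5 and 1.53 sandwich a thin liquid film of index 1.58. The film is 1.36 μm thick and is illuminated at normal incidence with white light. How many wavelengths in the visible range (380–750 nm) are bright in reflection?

5

At the upper boundary (n = 1.5 to n = 1.58) the reflected ray undergoes a half-wave phase shift.
At the lower boundary (n = 1.58 to n = 1.53) the reflected ray undergoes no phase shift.
The two reflections differ by half a wavelength.
So the condition for constructive reflection is 2 n t = (m + ½) λ.
λ = 2 n t / (m + ½) = 4298 / (m + ½) nm.
m=5: 781 nm (IR); m=6: 661 nm (visible); m=7: 573 nm (visible); m=8: 506 nm (visible); m=9: 452 nm (visible); m=10: 409 nm (visible); m=11: 374 nm (UV).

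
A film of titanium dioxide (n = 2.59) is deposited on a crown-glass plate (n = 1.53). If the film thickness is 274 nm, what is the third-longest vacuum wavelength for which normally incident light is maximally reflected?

Top surface (1.0 → 2.59): reflection off a higher-index medium gives a half-wave phase shift.
Ray reflecting at the bottom interface goes from n = 2.59 toward n = 1.53: no phase shift.
Net: one phase inversion between the two reflected rays.
So the condition for constructive reflection is 2 n t = (m + ½) λ.
λ = 2 n t / (m + ½). The third-longest wavelength is m = 2: λ = 2 × 2.59 × 274 / 2.50 = 568 nm.

568 nm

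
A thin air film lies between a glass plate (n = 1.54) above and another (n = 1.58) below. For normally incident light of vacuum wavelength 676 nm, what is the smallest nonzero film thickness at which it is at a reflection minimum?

At the upper boundary (n = 1.54 to n = 1.0) the reflected ray undergoes no phase shift.
Ray reflecting at the bottom interface goes from n = 1.0 toward n = 1.58: a half-wave phase shift.
Net: one phase inversion between the two reflected rays.
With one net inversion, destructive interference in reflection requires 2 n t = m λ.
The smallest nonzero thickness corresponds to m = 1: t = m λ / (2 n) = 1.00 × 676 / (2 × 1.0) = 338 nm.

338 nm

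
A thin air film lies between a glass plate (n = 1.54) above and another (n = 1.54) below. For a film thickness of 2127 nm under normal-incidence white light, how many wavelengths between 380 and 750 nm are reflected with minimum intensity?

Top surface (1.54 → 1.0): reflection off a lower-index medium gives no phase shift.
Bottom surface (1.0 → 1.54): reflection off a higher-index medium gives a half-wave phase shift.
Net: one phase inversion between the two reflected rays.
So the condition for destructive reflection is 2 n t = m λ.
λ = 2 n t / m = 4254 / m nm.
m=5: 851 nm (IR); m=6: 709 nm (visible); m=7: 608 nm (visible); m=8: 532 nm (visible); m=9: 473 nm (visible); m=10: 425 nm (visible); m=11: 387 nm (visible); m=12: 355 nm (UV).

6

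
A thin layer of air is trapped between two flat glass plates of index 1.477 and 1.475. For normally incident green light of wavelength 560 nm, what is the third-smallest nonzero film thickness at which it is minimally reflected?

840 nm

Ray reflecting at the top interface goes from n = 1.477 toward n = 1.0: no phase shift.
At the lower boundary (n = 1.0 to n = 1.475) the reflected ray undergoes a half-wave phase shift.
Exactly one π shift → a net half-wave offset.
With one net inversion, destructive interference in reflection requires 2 n t = m λ.
The third-smallest nonzero thickness corresponds to m = 3: t = m λ / (2 n) = 3.00 × 560 / (2 × 1.0) = 840 nm.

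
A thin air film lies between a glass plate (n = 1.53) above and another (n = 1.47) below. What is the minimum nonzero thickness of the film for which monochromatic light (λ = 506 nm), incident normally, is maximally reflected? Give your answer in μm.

0.127 μm

Top surface (1.53 → 1.0): reflection off a lower-index medium gives no phase shift.
Bottom surface (1.0 → 1.47): reflection off a higher-index medium gives a half-wave phase shift.
The two reflections differ by half a wavelength.
So the condition for constructive reflection is 2 n t = (m + ½) λ.
Minimum at m = 0: t = λ / (4 n) = 506 / (4 × 1.0) = 127 nm.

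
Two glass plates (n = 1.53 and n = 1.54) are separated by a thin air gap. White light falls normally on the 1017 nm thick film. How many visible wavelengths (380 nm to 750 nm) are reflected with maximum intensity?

Top surface (1.53 → 1.0): reflection off a lower-index medium gives no phase shift.
Bottom surface (1.0 → 1.54): reflection off a higher-index medium gives a half-wave phase shift.
The two reflections differ by half a wavelength.
So the condition for constructive reflection is 2 n t = (m + ½) λ.
λ = 2 n t / (m + ½) = 2034 / (m + ½) nm.
m=2: 814 nm (IR); m=3: 581 nm (visible); m=4: 452 nm (visible); m=5: 370 nm (UV).

2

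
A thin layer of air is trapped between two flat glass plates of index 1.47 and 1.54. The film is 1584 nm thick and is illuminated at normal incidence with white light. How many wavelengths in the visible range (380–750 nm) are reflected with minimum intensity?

4

Top surface (1.47 → 1.0): reflection off a lower-index medium gives no phase shift.
At the lower boundary (n = 1.0 to n = 1.54) the reflected ray undergoes a half-wave phase shift.
Exactly one π shift → a net half-wave offset.
With one net inversion, destructive interference in reflection requires 2 n t = m λ.
λ = 2 n t / m = 3168 / m nm.
m=4: 792 nm (IR); m=5: 634 nm (visible); m=6: 528 nm (visible); m=7: 453 nm (visible); m=8: 396 nm (visible); m=9: 352 nm (UV).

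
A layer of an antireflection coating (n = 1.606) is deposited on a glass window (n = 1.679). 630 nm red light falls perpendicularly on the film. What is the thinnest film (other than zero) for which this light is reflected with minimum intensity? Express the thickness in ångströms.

Ray reflecting at the top interface goes from n = 1.0 toward n = 1.606: a half-wave phase shift.
Bottom surface (1.606 → 1.679): reflection off a higher-index medium gives a half-wave phase shift.
The two reflections carry the same phase change, so no net offset.
For weak reflection here: 2 n t = (m + ½) λ.
Minimum at m = 0: t = λ / (4 n) = 630 / (4 × 1.606) = 98.1 nm.

981 Å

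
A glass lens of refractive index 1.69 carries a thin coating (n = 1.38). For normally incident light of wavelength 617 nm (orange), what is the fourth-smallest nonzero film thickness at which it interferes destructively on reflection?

Ray reflecting at the top interface goes from n = 1.0 toward n = 1.38: a half-wave phase shift.
At the lower boundary (n = 1.38 to n = 1.69) the reflected ray undergoes a half-wave phase shift.
Net: no relative phase inversion (both shifts match).
For weak reflection here: 2 n t = (m + ½) λ.
The fourth-smallest nonzero thickness corresponds to m = 3: t = (m + ½) λ / (2 n) = 3.50 × 617 / (2 × 1.38) = 782 nm.

782 nm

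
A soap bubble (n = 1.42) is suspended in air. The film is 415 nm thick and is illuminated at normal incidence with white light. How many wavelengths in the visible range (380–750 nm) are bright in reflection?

1

Top surface (1.0 → 1.42): reflection off a higher-index medium gives a half-wave phase shift.
At the lower boundary (n = 1.42 to n = 1.0) the reflected ray undergoes no phase shift.
The two reflections differ by half a wavelength.
With one net inversion, constructive interference in reflection requires 2 n t = (m + ½) λ.
λ = 2 n t / (m + ½) = 1179 / (m + ½) nm.
m=1: 786 nm (IR); m=2: 471 nm (visible); m=3: 337 nm (UV).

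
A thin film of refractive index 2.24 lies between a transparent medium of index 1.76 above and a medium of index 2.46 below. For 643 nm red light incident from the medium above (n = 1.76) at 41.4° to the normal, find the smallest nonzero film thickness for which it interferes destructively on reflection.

Ray reflecting at the top interface goes from n = 1.76 toward n = 2.24: a half-wave phase shift.
Bottom surface (2.24 → 2.46): reflection off a higher-index medium gives a half-wave phase shift.
Zero or two π shifts → no net half-wave offset.
So the condition for destructive reflection is 2 n t cos θ_r = (m + ½) λ.
Snell's law: 1.76 sin 41.4° = 2.24 sin θ_r → sin θ_r = 0.520, cos θ_r = 0.854.
Minimum at m = 0: t = λ / (4 n cos θ_r) = 643 / (4 × 2.24 × 0.854) = 84.0 nm.

84.0 nm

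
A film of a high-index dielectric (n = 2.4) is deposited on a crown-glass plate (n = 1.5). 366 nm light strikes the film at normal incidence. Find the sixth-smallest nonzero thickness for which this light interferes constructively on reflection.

419 nm

At the upper boundary (n = 1.0 to n = 2.4) the reflected ray undergoes a half-wave phase shift.
Bottom surface (2.4 → 1.5): reflection off a lower-index medium gives no phase shift.
Exactly one π shift → a net half-wave offset.
With one net inversion, constructive interference in reflection requires 2 n t = (m + ½) λ.
The sixth-smallest nonzero thickness corresponds to m = 5: t = (m + ½) λ / (2 n) = 5.50 × 366 / (2 × 2.4) = 419 nm.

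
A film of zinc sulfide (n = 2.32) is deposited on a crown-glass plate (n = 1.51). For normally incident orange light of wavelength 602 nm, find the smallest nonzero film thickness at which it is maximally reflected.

64.9 nm

At the upper boundary (n = 1.0 to n = 2.32) the reflected ray undergoes a half-wave phase shift.
Ray reflecting at the bottom interface goes from n = 2.32 toward n = 1.51: no phase shift.
The two reflections differ by half a wavelength.
So the condition for constructive reflection is 2 n t = (m + ½) λ.
Minimum at m = 0: t = λ / (4 n) = 602 / (4 × 2.32) = 64.9 nm.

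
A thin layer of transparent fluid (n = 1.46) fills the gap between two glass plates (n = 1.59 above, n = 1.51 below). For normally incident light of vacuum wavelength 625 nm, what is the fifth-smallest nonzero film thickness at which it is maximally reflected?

At the upper boundary (n = 1.59 to n = 1.46) the reflected ray undergoes no phase shift.
At the lower boundary (n = 1.46 to n = 1.51) the reflected ray undergoes a half-wave phase shift.
Net: one phase inversion between the two reflected rays.
With one net inversion, constructive interference in reflection requires 2 n t = (m + ½) λ.
The fifth-smallest nonzero thickness corresponds to m = 4: t = (m + ½) λ / (2 n) = 4.50 × 625 / (2 × 1.46) = 963 nm.

963 nm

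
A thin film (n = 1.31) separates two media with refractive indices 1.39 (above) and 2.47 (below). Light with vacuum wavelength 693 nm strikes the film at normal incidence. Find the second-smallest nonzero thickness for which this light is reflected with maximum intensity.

397 nm

Top surface (1.39 → 1.31): reflection off a lower-index medium gives no phase shift.
Bottom surface (1.31 → 2.47): reflection off a higher-index medium gives a half-wave phase shift.
The two reflections differ by half a wavelength.
So the condition for constructive reflection is 2 n t = (m + ½) λ.
The second-smallest nonzero thickness corresponds to m = 1: t = (m + ½) λ / (2 n) = 1.50 × 693 / (2 × 1.31) = 397 nm.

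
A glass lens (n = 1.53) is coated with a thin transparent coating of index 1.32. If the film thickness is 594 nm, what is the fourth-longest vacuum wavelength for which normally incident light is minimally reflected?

At the upper boundary (n = 1.0 to n = 1.32) the reflected ray undergoes a half-wave phase shift.
Bottom surface (1.32 → 1.53): reflection off a higher-index medium gives a half-wave phase shift.
Net: no relative phase inversion (both shifts match).
So the condition for destructive reflection is 2 n t = (m + ½) λ.
λ = 2 n t / (m + ½). The fourth-longest wavelength is m = 3: λ = 2 × 1.32 × 594 / 3.50 = 448 nm.

448 nm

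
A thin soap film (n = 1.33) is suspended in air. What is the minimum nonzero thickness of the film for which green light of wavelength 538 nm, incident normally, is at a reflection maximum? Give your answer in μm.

Ray reflecting at the top interface goes from n = 1.0 toward n = 1.33: a half-wave phase shift.
At the lower boundary (n = 1.33 to n = 1.0) the reflected ray undergoes no phase shift.
Net: one phase inversion between the two reflected rays.
With one net inversion, constructive interference in reflection requires 2 n t = (m + ½) λ.
Minimum at m = 0: t = λ / (4 n) = 538 / (4 × 1.33) = 101 nm.

0.101 μm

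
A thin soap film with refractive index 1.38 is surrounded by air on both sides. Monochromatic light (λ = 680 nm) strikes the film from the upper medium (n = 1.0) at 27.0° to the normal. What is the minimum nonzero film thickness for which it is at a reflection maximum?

Ray reflecting at the top interface goes from n = 1.0 toward n = 1.38: a half-wave phase shift.
At the lower boundary (n = 1.38 to n = 1.0) the reflected ray undergoes no phase shift.
Exactly one π shift → a net half-wave offset.
With one net inversion, constructive interference in reflection requires 2 n t cos θ_r = (m + ½) λ.
Snell's law: 1.0 sin 27.0° = 1.38 sin θ_r → sin θ_r = 0.329, cos θ_r = 0.944.
Minimum at m = 0: t = λ / (4 n cos θ_r) = 680 / (4 × 1.38 × 0.944) = 130 nm.

130 nm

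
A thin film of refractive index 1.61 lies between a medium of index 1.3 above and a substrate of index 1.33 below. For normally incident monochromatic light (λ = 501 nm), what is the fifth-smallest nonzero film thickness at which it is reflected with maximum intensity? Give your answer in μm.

At the upper boundary (n = 1.3 to n = 1.61) the reflected ray undergoes a half-wave phase shift.
At the lower boundary (n = 1.61 to n = 1.33) the reflected ray undergoes no phase shift.
Exactly one π shift → a net half-wave offset.
With one net inversion, constructive interference in reflection requires 2 n t = (m + ½) λ.
The fifth-smallest nonzero thickness corresponds to m = 4: t = (m + ½) λ / (2 n) = 4.50 × 501 / (2 × 1.61) = 700 nm.

0.700 μm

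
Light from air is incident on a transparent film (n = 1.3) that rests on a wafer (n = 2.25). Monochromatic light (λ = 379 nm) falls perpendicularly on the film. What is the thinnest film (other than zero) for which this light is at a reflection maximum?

Ray reflecting at the top interface goes from n = 1.0 toward n = 1.3: a half-wave phase shift.
Bottom surface (1.3 → 2.25): reflection off a higher-index medium gives a half-wave phase shift.
Zero or two π shifts → no net half-wave offset.
For bright reflection here: 2 n t = m λ.
Minimum nonzero at m = 1: t = λ / (2 n) = 379 / (2 × 1.3) = 146 nm.

146 nm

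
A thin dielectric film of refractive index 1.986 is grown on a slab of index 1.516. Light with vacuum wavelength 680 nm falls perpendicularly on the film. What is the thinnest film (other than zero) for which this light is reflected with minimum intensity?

Top surface (1.0 → 1.986): reflection off a higher-index medium gives a half-wave phase shift.
At the lower boundary (n = 1.986 to n = 1.516) the reflected ray undergoes no phase shift.
Net: one phase inversion between the two reflected rays.
With one net inversion, destructive interference in reflection requires 2 n t = m λ.
Minimum nonzero at m = 1: t = λ / (2 n) = 680 / (2 × 1.986) = 171 nm.

171 nm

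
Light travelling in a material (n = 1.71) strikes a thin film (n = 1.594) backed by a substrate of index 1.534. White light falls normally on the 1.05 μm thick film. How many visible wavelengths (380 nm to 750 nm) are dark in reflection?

Top surface (1.71 → 1.594): reflection off a lower-index medium gives no phase shift.
Bottom surface (1.594 → 1.534): reflection off a lower-index medium gives no phase shift.
Net: no relative phase inversion (both shifts match).
So the condition for destructive reflection is 2 n t = (m + ½) λ.
λ = 2 n t / (m + ½) = 3347 / (m + ½) nm.
m=3: 956 nm (IR); m=4: 744 nm (visible); m=5: 609 nm (visible); m=6: 515 nm (visible); m=7: 446 nm (visible); m=8: 394 nm (visible); m=9: 352 nm (UV).

5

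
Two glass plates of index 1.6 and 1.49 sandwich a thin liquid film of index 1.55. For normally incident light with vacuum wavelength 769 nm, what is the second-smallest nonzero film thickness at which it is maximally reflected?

At the upper boundary (n = 1.6 to n = 1.55) the reflected ray undergoes no phase shift.
Ray reflecting at the bottom interface goes from n = 1.55 toward n = 1.49: no phase shift.
The two reflections carry the same phase change, so no net offset.
With no net inversion, constructive interference in reflection requires 2 n t = m λ.
The second-smallest nonzero thickness corresponds to m = 2: t = m λ / (2 n) = 2.00 × 769 / (2 × 1.55) = 496 nm.

496 nm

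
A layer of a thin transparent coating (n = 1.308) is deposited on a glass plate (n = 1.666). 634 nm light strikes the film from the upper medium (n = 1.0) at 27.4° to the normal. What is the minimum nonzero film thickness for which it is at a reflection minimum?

129 nm

Top surface (1.0 → 1.308): reflection off a higher-index medium gives a half-wave phase shift.
Ray reflecting at the bottom interface goes from n = 1.308 toward n = 1.666: a half-wave phase shift.
Net: no relative phase inversion (both shifts match).
With no net inversion, destructive interference in reflection requires 2 n t cos θ_r = (m + ½) λ.
Snell's law: 1.0 sin 27.4° = 1.308 sin θ_r → sin θ_r = 0.352, cos θ_r = 0.936.
Minimum at m = 0: t = λ / (4 n cos θ_r) = 634 / (4 × 1.308 × 0.936) = 129 nm.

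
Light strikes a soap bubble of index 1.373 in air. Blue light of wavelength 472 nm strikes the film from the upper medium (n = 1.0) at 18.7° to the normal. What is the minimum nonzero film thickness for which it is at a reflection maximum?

88.4 nm

Top surface (1.0 → 1.373): reflection off a higher-index medium gives a half-wave phase shift.
Bottom surface (1.373 → 1.0): reflection off a lower-index medium gives no phase shift.
Exactly one π shift → a net half-wave offset.
So the condition for constructive reflection is 2 n t cos θ_r = (m + ½) λ.
Snell's law: 1.0 sin 18.7° = 1.373 sin θ_r → sin θ_r = 0.234, cos θ_r = 0.972.
Minimum at m = 0: t = λ / (4 n cos θ_r) = 472 / (4 × 1.373 × 0.972) = 88.4 nm.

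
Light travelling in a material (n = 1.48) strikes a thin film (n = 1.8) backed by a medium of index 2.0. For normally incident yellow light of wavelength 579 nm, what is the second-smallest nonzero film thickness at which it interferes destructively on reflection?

241 nm

Top surface (1.48 → 1.8): reflection off a higher-index medium gives a half-wave phase shift.
Ray reflecting at the bottom interface goes from n = 1.8 toward n = 2.0: a half-wave phase shift.
The two reflections carry the same phase change, so no net offset.
For dark reflection here: 2 n t = (m + ½) λ.
The second-smallest nonzero thickness corresponds to m = 1: t = (m + ½) λ / (2 n) = 1.50 × 579 / (2 × 1.8) = 241 nm.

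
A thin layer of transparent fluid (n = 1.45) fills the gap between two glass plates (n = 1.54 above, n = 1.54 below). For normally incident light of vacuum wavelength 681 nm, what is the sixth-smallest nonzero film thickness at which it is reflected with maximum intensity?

1292 nm

At the upper boundary (n = 1.54 to n = 1.45) the reflected ray undergoes no phase shift.
At the lower boundary (n = 1.45 to n = 1.54) the reflected ray undergoes a half-wave phase shift.
Net: one phase inversion between the two reflected rays.
With one net inversion, constructive interference in reflection requires 2 n t = (m + ½) λ.
The sixth-smallest nonzero thickness corresponds to m = 5: t = (m + ½) λ / (2 n) = 5.50 × 681 / (2 × 1.45) = 1292 nm.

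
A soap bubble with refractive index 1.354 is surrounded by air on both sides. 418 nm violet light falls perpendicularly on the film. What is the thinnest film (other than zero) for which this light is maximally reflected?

77.2 nm

Top surface (1.0 → 1.354): reflection off a higher-index medium gives a half-wave phase shift.
Ray reflecting at the bottom interface goes from n = 1.354 toward n = 1.0: no phase shift.
Exactly one π shift → a net half-wave offset.
With one net inversion, constructive interference in reflection requires 2 n t = (m + ½) λ.
Minimum at m = 0: t = λ / (4 n) = 418 / (4 × 1.354) = 77.2 nm.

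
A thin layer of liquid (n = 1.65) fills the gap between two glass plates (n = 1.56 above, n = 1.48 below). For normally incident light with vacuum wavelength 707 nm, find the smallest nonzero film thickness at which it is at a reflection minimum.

Ray reflecting at the top interface goes from n = 1.56 toward n = 1.65: a half-wave phase shift.
Ray reflecting at the bottom interface goes from n = 1.65 toward n = 1.48: no phase shift.
Net: one phase inversion between the two reflected rays.
For weak reflection here: 2 n t = m λ.
Minimum nonzero at m = 1: t = λ / (2 n) = 707 / (2 × 1.65) = 214 nm.

214 nm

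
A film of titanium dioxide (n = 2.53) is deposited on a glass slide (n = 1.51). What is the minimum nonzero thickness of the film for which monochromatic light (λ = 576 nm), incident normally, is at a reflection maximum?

56.9 nm

Top surface (1.0 → 2.53): reflection off a higher-index medium gives a half-wave phase shift.
At the lower boundary (n = 2.53 to n = 1.51) the reflected ray undergoes no phase shift.
The two reflections differ by half a wavelength.
So the condition for constructive reflection is 2 n t = (m + ½) λ.
Minimum at m = 0: t = λ / (4 n) = 576 / (4 × 2.53) = 56.9 nm.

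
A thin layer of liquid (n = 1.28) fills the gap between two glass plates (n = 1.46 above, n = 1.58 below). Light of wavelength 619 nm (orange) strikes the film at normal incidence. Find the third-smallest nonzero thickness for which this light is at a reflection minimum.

Ray reflecting at the top interface goes from n = 1.46 toward n = 1.28: no phase shift.
At the lower boundary (n = 1.28 to n = 1.58) the reflected ray undergoes a half-wave phase shift.
Exactly one π shift → a net half-wave offset.
For dark reflection here: 2 n t = m λ.
The third-smallest nonzero thickness corresponds to m = 3: t = m λ / (2 n) = 3.00 × 619 / (2 × 1.28) = 725 nm.

725 nm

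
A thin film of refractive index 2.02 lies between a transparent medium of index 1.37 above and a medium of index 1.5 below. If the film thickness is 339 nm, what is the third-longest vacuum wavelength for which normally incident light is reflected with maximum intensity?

548 nm

Ray reflecting at the top interface goes from n = 1.37 toward n = 2.02: a half-wave phase shift.
Ray reflecting at the bottom interface goes from n = 2.02 toward n = 1.5: no phase shift.
Exactly one π shift → a net half-wave offset.
For strong reflection here: 2 n t = (m + ½) λ.
λ = 2 n t / (m + ½). The third-longest wavelength is m = 2: λ = 2 × 2.02 × 339 / 2.50 = 548 nm.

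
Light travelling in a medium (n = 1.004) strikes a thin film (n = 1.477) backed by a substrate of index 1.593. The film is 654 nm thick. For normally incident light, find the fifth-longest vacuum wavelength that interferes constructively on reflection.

Top surface (1.004 → 1.477): reflection off a higher-index medium gives a half-wave phase shift.
At the lower boundary (n = 1.477 to n = 1.593) the reflected ray undergoes a half-wave phase shift.
Zero or two π shifts → no net half-wave offset.
With no net inversion, constructive interference in reflection requires 2 n t = m λ.
λ = 2 n t / m. The fifth-longest wavelength is m = 5: λ = 2 × 1.477 × 654 / 5.00 = 386 nm.

386 nm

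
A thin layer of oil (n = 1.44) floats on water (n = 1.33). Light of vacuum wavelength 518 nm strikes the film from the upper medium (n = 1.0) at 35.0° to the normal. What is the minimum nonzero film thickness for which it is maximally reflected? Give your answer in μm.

0.0980 μm

At the upper boundary (n = 1.0 to n = 1.44) the reflected ray undergoes a half-wave phase shift.
Bottom surface (1.44 → 1.33): reflection off a lower-index medium gives no phase shift.
Exactly one π shift → a net half-wave offset.
With one net inversion, constructive interference in reflection requires 2 n t cos θ_r = (m + ½) λ.
Snell's law: 1.0 sin 35.0° = 1.44 sin θ_r → sin θ_r = 0.398, cos θ_r = 0.917.
Minimum at m = 0: t = λ / (4 n cos θ_r) = 518 / (4 × 1.44 × 0.917) = 98.0 nm.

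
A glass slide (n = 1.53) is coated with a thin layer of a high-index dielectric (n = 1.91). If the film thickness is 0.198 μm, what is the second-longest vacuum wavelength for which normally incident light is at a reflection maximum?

504 nm

Ray reflecting at the top interface goes from n = 1.0 toward n = 1.91: a half-wave phase shift.
At the lower boundary (n = 1.91 to n = 1.53) the reflected ray undergoes no phase shift.
Net: one phase inversion between the two reflected rays.
So the condition for constructive reflection is 2 n t = (m + ½) λ.
λ = 2 n t / (m + ½). The second-longest wavelength is m = 1: λ = 2 × 1.91 × 198 / 1.50 = 504 nm.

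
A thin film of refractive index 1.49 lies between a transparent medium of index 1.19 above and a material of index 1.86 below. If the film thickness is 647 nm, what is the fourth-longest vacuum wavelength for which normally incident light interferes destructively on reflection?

551 nm

At the upper boundary (n = 1.19 to n = 1.49) the reflected ray undergoes a half-wave phase shift.
Bottom surface (1.49 → 1.86): reflection off a higher-index medium gives a half-wave phase shift.
The two reflections carry the same phase change, so no net offset.
With no net inversion, destructive interference in reflection requires 2 n t = (m + ½) λ.
λ = 2 n t / (m + ½). The fourth-longest wavelength is m = 3: λ = 2 × 1.49 × 647 / 3.50 = 551 nm.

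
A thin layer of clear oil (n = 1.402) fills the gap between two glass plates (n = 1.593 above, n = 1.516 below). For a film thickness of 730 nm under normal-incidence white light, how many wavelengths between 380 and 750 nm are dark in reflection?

3

Top surface (1.593 → 1.402): reflection off a lower-index medium gives no phase shift.
At the lower boundary (n = 1.402 to n = 1.516) the reflected ray undergoes a half-wave phase shift.
Exactly one π shift → a net half-wave offset.
With one net inversion, destructive interference in reflection requires 2 n t = m λ.
λ = 2 n t / m = 2047 / m nm.
m=2: 1023 nm (IR); m=3: 682 nm (visible); m=4: 512 nm (visible); m=5: 409 nm (visible); m=6: 341 nm (UV).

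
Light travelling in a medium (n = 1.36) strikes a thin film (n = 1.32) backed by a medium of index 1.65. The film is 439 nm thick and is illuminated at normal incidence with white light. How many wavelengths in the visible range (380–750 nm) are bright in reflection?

Ray reflecting at the top interface goes from n = 1.36 toward n = 1.32: no phase shift.
Ray reflecting at the bottom interface goes from n = 1.32 toward n = 1.65: a half-wave phase shift.
Exactly one π shift → a net half-wave offset.
So the condition for constructive reflection is 2 n t = (m + ½) λ.
λ = 2 n t / (m + ½) = 1159 / (m + ½) nm.
m=1: 773 nm (IR); m=2: 464 nm (visible); m=3: 331 nm (UV).

1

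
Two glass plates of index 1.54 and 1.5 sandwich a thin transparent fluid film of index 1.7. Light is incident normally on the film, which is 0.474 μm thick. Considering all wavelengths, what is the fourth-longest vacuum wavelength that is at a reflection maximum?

At the upper boundary (n = 1.54 to n = 1.7) the reflected ray undergoes a half-wave phase shift.
At the lower boundary (n = 1.7 to n = 1.5) the reflected ray undergoes no phase shift.
Net: one phase inversion between the two reflected rays.
With one net inversion, constructive interference in reflection requires 2 n t = (m + ½) λ.
λ = 2 n t / (m + ½). The fourth-longest wavelength is m = 3: λ = 2 × 1.7 × 474 / 3.50 = 460 nm.

460 nm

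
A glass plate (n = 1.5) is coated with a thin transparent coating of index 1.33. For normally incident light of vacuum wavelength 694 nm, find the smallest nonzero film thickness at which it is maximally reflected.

261 nm

At the upper boundary (n = 1.0 to n = 1.33) the reflected ray undergoes a half-wave phase shift.
Bottom surface (1.33 → 1.5): reflection off a higher-index medium gives a half-wave phase shift.
The two reflections carry the same phase change, so no net offset.
So the condition for constructive reflection is 2 n t = m λ.
Minimum nonzero at m = 1: t = λ / (2 n) = 694 / (2 × 1.33) = 261 nm.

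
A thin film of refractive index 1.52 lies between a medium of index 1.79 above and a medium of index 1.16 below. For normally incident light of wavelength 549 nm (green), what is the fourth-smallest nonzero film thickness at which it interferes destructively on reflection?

Ray reflecting at the top interface goes from n = 1.79 toward n = 1.52: no phase shift.
Ray reflecting at the bottom interface goes from n = 1.52 toward n = 1.16: no phase shift.
Zero or two π shifts → no net half-wave offset.
So the condition for destructive reflection is 2 n t = (m + ½) λ.
The fourth-smallest nonzero thickness corresponds to m = 3: t = (m + ½) λ / (2 n) = 3.50 × 549 / (2 × 1.52) = 632 nm.

632 nm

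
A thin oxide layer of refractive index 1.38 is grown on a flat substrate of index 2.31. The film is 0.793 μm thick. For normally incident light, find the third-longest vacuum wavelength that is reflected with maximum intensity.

730 nm

Top surface (1.0 → 1.38): reflection off a higher-index medium gives a half-wave phase shift.
Bottom surface (1.38 → 2.31): reflection off a higher-index medium gives a half-wave phase shift.
The two reflections carry the same phase change, so no net offset.
For bright reflection here: 2 n t = m λ.
λ = 2 n t / m. The third-longest wavelength is m = 3: λ = 2 × 1.38 × 793 / 3.00 = 730 nm.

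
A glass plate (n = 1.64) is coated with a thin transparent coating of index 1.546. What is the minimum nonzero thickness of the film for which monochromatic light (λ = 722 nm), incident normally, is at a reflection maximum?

Top surface (1.0 → 1.546): reflection off a higher-index medium gives a half-wave phase shift.
Ray reflecting at the bottom interface goes from n = 1.546 toward n = 1.64: a half-wave phase shift.
Zero or two π shifts → no net half-wave offset.
With no net inversion, constructive interference in reflection requires 2 n t = m λ.
Minimum nonzero at m = 1: t = λ / (2 n) = 722 / (2 × 1.546) = 234 nm.

234 nm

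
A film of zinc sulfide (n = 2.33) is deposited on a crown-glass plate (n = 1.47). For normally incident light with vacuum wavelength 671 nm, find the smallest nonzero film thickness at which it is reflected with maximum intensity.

72.0 nm

Top surface (1.0 → 2.33): reflection off a higher-index medium gives a half-wave phase shift.
Bottom surface (2.33 → 1.47): reflection off a lower-index medium gives no phase shift.
Exactly one π shift → a net half-wave offset.
For bright reflection here: 2 n t = (m + ½) λ.
Minimum at m = 0: t = λ / (4 n) = 671 / (4 × 2.33) = 72.0 nm.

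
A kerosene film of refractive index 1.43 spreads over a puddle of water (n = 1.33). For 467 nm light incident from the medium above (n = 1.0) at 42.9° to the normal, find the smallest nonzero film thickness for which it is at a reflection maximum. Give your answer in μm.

0.0928 μm

Top surface (1.0 → 1.43): reflection off a higher-index medium gives a half-wave phase shift.
At the lower boundary (n = 1.43 to n = 1.33) the reflected ray undergoes no phase shift.
The two reflections differ by half a wavelength.
For maximum reflection here: 2 n t cos θ_r = (m + ½) λ.
Snell's law: 1.0 sin 42.9° = 1.43 sin θ_r → sin θ_r = 0.476, cos θ_r = 0.879.
Minimum at m = 0: t = λ / (4 n cos θ_r) = 467 / (4 × 1.43 × 0.879) = 92.8 nm.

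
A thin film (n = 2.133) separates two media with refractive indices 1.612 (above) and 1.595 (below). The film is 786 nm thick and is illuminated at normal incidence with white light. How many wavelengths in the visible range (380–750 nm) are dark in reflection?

At the upper boundary (n = 1.612 to n = 2.133) the reflected ray undergoes a half-wave phase shift.
Bottom surface (2.133 → 1.595): reflection off a lower-index medium gives no phase shift.
The two reflections differ by half a wavelength.
For minimum reflection here: 2 n t = m λ.
λ = 2 n t / m = 3353 / m nm.
m=4: 838 nm (IR); m=5: 671 nm (visible); m=6: 559 nm (visible); m=7: 479 nm (visible); m=8: 419 nm (visible); m=9: 373 nm (UV).

4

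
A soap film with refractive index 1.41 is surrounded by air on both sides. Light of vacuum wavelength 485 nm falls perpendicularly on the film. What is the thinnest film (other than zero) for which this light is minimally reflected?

172 nm

Top surface (1.0 → 1.41): reflection off a higher-index medium gives a half-wave phase shift.
Ray reflecting at the bottom interface goes from n = 1.41 toward n = 1.0: no phase shift.
Exactly one π shift → a net half-wave offset.
So the condition for destructive reflection is 2 n t = m λ.
Minimum nonzero at m = 1: t = λ / (2 n) = 485 / (2 × 1.41) = 172 nm.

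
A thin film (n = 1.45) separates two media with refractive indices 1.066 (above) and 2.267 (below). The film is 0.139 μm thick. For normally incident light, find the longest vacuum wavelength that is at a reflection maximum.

403 nm

Top surface (1.066 → 1.45): reflection off a higher-index medium gives a half-wave phase shift.
Bottom surface (1.45 → 2.267): reflection off a higher-index medium gives a half-wave phase shift.
The two reflections carry the same phase change, so no net offset.
So the condition for constructive reflection is 2 n t = m λ.
λ = 2 n t / m. The longest wavelength is m = 1: λ = 2 × 1.45 × 139 / 1.00 = 403 nm.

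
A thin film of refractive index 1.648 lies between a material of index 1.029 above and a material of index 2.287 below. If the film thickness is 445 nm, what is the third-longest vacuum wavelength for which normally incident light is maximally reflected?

489 nm

Top surface (1.029 → 1.648): reflection off a higher-index medium gives a half-wave phase shift.
Ray reflecting at the bottom interface goes from n = 1.648 toward n = 2.287: a half-wave phase shift.
Zero or two π shifts → no net half-wave offset.
So the condition for constructive reflection is 2 n t = m λ.
λ = 2 n t / m. The third-longest wavelength is m = 3: λ = 2 × 1.648 × 445 / 3.00 = 489 nm.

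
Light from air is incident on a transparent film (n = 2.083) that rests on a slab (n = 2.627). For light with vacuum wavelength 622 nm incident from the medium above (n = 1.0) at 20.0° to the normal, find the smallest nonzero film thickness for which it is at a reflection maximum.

At the upper boundary (n = 1.0 to n = 2.083) the reflected ray undergoes a half-wave phase shift.
Bottom surface (2.083 → 2.627): reflection off a higher-index medium gives a half-wave phase shift.
Net: no relative phase inversion (both shifts match).
With no net inversion, constructive interference in reflection requires 2 n t cos θ_r = m λ.
Snell's law: 1.0 sin 20.0° = 2.083 sin θ_r → sin θ_r = 0.164, cos θ_r = 0.986.
Minimum nonzero at m = 1: t = λ / (2 n cos θ_r) = 622 / (2 × 2.083 × 0.986) = 151 nm.

151 nm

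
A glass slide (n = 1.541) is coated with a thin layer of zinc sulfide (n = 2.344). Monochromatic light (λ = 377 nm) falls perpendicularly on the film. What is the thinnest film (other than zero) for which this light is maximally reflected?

40.2 nm

Top surface (1.0 → 2.344): reflection off a higher-index medium gives a half-wave phase shift.
Ray reflecting at the bottom interface goes from n = 2.344 toward n = 1.541: no phase shift.
The two reflections differ by half a wavelength.
So the condition for constructive reflection is 2 n t = (m + ½) λ.
Minimum at m = 0: t = λ / (4 n) = 377 / (4 × 2.344) = 40.2 nm.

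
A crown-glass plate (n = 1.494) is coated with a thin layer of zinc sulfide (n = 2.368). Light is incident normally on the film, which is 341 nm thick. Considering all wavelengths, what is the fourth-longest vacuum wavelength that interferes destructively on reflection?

404 nm

At the upper boundary (n = 1.0 to n = 2.368) the reflected ray undergoes a half-wave phase shift.
At the lower boundary (n = 2.368 to n = 1.494) the reflected ray undergoes no phase shift.
The two reflections differ by half a wavelength.
So the condition for destructive reflection is 2 n t = m λ.
λ = 2 n t / m. The fourth-longest wavelength is m = 4: λ = 2 × 2.368 × 341 / 4.00 = 404 nm.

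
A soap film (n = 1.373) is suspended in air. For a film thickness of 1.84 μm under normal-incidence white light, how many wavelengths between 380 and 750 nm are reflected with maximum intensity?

Ray reflecting at the top interface goes from n = 1.0 toward n = 1.373: a half-wave phase shift.
Ray reflecting at the bottom interface goes from n = 1.373 toward n = 1.0: no phase shift.
The two reflections differ by half a wavelength.
For bright reflection here: 2 n t = (m + ½) λ.
λ = 2 n t / (m + ½) = 5053 / (m + ½) nm.
m=6: 777 nm (IR); m=7: 674 nm (visible); m=8: 594 nm (visible); m=9: 532 nm (visible); m=10: 481 nm (visible); m=11: 439 nm (visible); m=12: 404 nm (visible); m=13: 374 nm (UV).

6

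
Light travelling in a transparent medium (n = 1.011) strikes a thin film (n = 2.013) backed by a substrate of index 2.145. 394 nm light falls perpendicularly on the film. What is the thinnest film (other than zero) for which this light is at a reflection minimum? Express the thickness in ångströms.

489 Å

At the upper boundary (n = 1.011 to n = 2.013) the reflected ray undergoes a half-wave phase shift.
Bottom surface (2.013 → 2.145): reflection off a higher-index medium gives a half-wave phase shift.
Net: no relative phase inversion (both shifts match).
For dark reflection here: 2 n t = (m + ½) λ.
Minimum at m = 0: t = λ / (4 n) = 394 / (4 × 2.013) = 48.9 nm.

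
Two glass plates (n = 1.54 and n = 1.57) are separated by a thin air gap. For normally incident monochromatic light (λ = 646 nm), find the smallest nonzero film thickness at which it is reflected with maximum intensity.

162 nm

Top surface (1.54 → 1.0): reflection off a lower-index medium gives no phase shift.
Bottom surface (1.0 → 1.57): reflection off a higher-index medium gives a half-wave phase shift.
Exactly one π shift → a net half-wave offset.
With one net inversion, constructive interference in reflection requires 2 n t = (m + ½) λ.
Minimum at m = 0: t = λ / (4 n) = 646 / (4 × 1.0) = 162 nm.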